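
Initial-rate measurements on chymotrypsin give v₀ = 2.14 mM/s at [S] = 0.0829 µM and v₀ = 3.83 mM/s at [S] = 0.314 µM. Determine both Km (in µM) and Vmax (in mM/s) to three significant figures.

Km = 0.124 µM; Vmax = 5.34 mM/s

From v = Vmax[S]/(Km+[S]), each point gives Vmax = v(Km+[S])/[S].
Equating: 2.14(Km+0.0829)/0.0829 = 3.83(Km+0.314)/0.314.
25.81·Km + 2.14 = 12.20·Km + 3.83, so (25.81 − 12.20)·Km = 3.83 − 2.14.
Km = 1.690/13.62 = 0.124 µM; then Vmax = 2.14(0.124+0.0829)/0.0829 = 5.34 mM/s.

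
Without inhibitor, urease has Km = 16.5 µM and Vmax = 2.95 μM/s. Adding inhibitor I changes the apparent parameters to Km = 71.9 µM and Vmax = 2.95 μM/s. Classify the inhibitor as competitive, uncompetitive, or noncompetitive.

Km increases (16.5 → 71.9 µM) while Vmax is unchanged — the hallmark of competitive inhibition.

competitive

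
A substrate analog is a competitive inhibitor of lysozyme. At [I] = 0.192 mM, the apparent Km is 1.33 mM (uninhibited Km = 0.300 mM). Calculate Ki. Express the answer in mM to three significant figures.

Competitive: Km,app = α·Km with α = 1 + [I]/Ki.
α = Km,app/Km = 1.33/0.300 = 4.433.
Since α = 1 + [I]/Ki, [I]/Ki = 4.433 − 1 = 3.433 and Ki = 0.192/3.433 = 0.0559 mM.

0.0559 mM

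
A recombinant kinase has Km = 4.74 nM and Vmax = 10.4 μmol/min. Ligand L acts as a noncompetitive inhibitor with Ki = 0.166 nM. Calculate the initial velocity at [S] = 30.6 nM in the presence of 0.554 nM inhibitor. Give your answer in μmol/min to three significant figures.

α = 1 + [I]/Ki = 1 + 0.554/0.166 = 4.337.
For a noncompetitive inhibitor, Vmax is reduced to Vmax/α while Km is unchanged: Km,app = 4.74 nM, Vmax,app = 2.40 μmol/min.
v = Vmax,app·[S]/(Km,app + [S]) = 2.40 × 30.6/(4.74 + 30.6) = 2.08 μmol/min.

2.08 μmol/min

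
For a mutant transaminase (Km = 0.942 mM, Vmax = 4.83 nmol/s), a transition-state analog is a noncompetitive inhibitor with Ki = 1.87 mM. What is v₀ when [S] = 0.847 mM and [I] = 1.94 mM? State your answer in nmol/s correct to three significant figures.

With α = 1 + [I]/Ki = 1 + 1.94/1.87 = 2.037, the noncompetitive rate law is v = (Vmax/α)·[S] / (Km + [S]).
v = (4.83/2.037)×0.847 / (0.942 + 0.847) = 2.008/1.789 = 1.12 nmol/s.

1.12 nmol/s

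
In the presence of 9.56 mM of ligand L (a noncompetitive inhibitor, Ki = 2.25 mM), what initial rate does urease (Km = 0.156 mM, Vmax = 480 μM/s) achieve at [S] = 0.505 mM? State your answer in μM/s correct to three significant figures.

α = 1 + [I]/Ki = 1 + 9.56/2.25 = 5.249.
For a noncompetitive inhibitor, Vmax is reduced to Vmax/α while Km is unchanged: Km,app = 0.156 mM, Vmax,app = 91.4 μM/s.
v = Vmax,app·[S]/(Km,app + [S]) = 91.4 × 0.505/(0.156 + 0.505) = 69.9 μM/s.

69.9 μM/s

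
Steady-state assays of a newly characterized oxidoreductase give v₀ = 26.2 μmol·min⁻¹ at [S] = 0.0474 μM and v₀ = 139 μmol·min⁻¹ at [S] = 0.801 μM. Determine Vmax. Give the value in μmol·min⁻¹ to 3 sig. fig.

In reciprocal form, 1/v = (Km/Vmax)·(1/[S]) + 1/Vmax. The two points give (1/[S], 1/v) = (21.10, 0.03817) and (1.248, 0.007194).
Slope = (0.03817 − 0.007194)/(21.10 − 1.248) = 0.001560; intercept = 0.03817 − 0.001560×21.10 = 0.005246.
Vmax = 1/intercept = 191 μmol·min⁻¹; Km = slope × Vmax = 0.001560 × 191 = 0.297 μM.

191 μmol·min⁻¹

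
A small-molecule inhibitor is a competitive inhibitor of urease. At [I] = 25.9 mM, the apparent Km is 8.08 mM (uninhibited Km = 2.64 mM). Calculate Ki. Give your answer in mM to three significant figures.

Competitive: Km,app = α·Km with α = 1 + [I]/Ki.
α = Km,app/Km = 8.08/2.64 = 3.061.
Since α = 1 + [I]/Ki, [I]/Ki = 3.061 − 1 = 2.061 and Ki = 25.9/2.061 = 12.6 mM.

12.6 mM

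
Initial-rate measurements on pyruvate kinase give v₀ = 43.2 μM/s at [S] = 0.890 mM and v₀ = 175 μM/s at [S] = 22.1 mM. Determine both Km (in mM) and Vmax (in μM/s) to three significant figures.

Km = 3.24 mM; Vmax = 201 μM/s

In reciprocal form, 1/v = (Km/Vmax)·(1/[S]) + 1/Vmax. The two points give (1/[S], 1/v) = (1.124, 0.02315) and (0.04525, 0.005714).
Slope = (0.02315 − 0.005714)/(1.124 − 0.04525) = 0.01617; intercept = 0.02315 − 0.01617×1.124 = 0.004983.
Vmax = 1/intercept = 201 μM/s; Km = slope × Vmax = 0.01617 × 201 = 3.24 mM.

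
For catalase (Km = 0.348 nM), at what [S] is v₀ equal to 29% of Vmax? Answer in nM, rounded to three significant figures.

v/Vmax = [S]/(Km+[S]) = 0.29, so [S] = Km·0.29/(1 − 0.29) = 0.348 × 0.4085.
[S] = 0.142 nM.

0.142 nM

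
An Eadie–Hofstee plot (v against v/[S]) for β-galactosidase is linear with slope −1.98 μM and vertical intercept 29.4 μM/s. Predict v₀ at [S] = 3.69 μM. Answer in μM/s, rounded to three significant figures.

19.1 μM/s

In the Eadie–Hofstee form v = Vmax − Km·(v/[S]), the slope is −Km and the intercept is Vmax, so Km = 1.98 μM and Vmax = 29.4 μM/s.
v = 29.4 × 3.69/(1.98 + 3.69) = 19.1 μM/s.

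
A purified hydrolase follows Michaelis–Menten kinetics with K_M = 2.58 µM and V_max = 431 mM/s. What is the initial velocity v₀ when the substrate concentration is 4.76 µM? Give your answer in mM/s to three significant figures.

v = Vmax·[S]/(Km + [S]) = 431 × 4.76 / (2.58 + 4.76)
  = 2052 / 7.340 = 280 mM/s.

280 mM/s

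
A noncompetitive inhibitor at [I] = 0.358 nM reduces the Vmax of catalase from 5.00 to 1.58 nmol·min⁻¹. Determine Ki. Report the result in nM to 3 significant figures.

0.165 nM

Noncompetitive: Vmax,app = Vmax/α with α = 1 + [I]/Ki.
α = Vmax/Vmax,app = 5.00/1.58 = 3.165.
Ki = [I]/(α − 1) = 0.358/2.165 = 0.165 nM.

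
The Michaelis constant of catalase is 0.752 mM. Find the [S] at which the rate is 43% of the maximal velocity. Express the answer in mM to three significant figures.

0.567 mM

v/Vmax = [S]/(Km+[S]) = 0.43, so [S] = Km·0.43/(1 − 0.43) = 0.752 × 0.7544.
[S] = 0.567 mM.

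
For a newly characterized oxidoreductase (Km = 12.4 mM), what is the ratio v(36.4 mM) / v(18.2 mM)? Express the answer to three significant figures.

1.25

The fractional saturations are [S]/(Km+[S]) = 18.2/30.60 = 0.5948 and 36.4/48.80 = 0.7459.
v₂/v₁ is just their ratio: 0.7459/0.5948 = 1.25.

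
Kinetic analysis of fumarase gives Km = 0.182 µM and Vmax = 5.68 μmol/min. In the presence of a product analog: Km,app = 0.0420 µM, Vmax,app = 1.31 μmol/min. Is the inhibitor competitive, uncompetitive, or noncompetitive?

Both Km and Vmax decrease by the same factor (~4.33-fold) — characteristic of uncompetitive inhibition.

uncompetitive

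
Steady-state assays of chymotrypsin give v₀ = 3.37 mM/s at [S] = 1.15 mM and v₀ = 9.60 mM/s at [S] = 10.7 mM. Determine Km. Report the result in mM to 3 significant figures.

3.06 mM

In reciprocal form, 1/v = (Km/Vmax)·(1/[S]) + 1/Vmax. The two points give (1/[S], 1/v) = (0.8696, 0.2967) and (0.09346, 0.1042).
Slope = (0.2967 − 0.1042)/(0.8696 − 0.09346) = 0.2481; intercept = 0.2967 − 0.2481×0.8696 = 0.08098.
Vmax = 1/intercept = 12.3 mM/s; Km = slope × Vmax = 0.2481 × 12.3 = 3.06 mM.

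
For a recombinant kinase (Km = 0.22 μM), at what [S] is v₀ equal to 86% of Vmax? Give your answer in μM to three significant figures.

1.35 μM

v/Vmax = [S]/(Km+[S]) = 0.86, so [S] = Km·0.86/(1 − 0.86) = 0.22 × 6.143.
[S] = 1.35 μM.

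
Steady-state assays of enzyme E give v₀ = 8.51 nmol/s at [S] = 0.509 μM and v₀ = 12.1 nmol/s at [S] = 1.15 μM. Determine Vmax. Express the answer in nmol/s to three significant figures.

In reciprocal form, 1/v = (Km/Vmax)·(1/[S]) + 1/Vmax. The two points give (1/[S], 1/v) = (1.965, 0.1175) and (0.8696, 0.08264).
Slope = (0.1175 − 0.08264)/(1.965 − 0.8696) = 0.03184; intercept = 0.1175 − 0.03184×1.965 = 0.05496.
Vmax = 1/intercept = 18.2 nmol/s; Km = slope × Vmax = 0.03184 × 18.2 = 0.579 μM.

18.2 nmol/s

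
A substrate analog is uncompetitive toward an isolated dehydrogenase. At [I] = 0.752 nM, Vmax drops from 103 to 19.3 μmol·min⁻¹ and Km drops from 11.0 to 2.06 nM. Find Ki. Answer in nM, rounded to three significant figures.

0.173 nM

Uncompetitive: Vmax,app = Vmax/α (and Km,app = Km/α) with α = 1 + [I]/Ki.
α = Vmax/Vmax,app = 103/19.3 = 5.337.
Ki = [I]/(α − 1) = 0.752/4.337 = 0.173 nM.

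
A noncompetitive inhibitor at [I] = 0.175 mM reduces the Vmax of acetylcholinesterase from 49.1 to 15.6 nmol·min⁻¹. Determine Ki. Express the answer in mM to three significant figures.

Noncompetitive: Vmax,app = Vmax/α with α = 1 + [I]/Ki.
α = Vmax/Vmax,app = 49.1/15.6 = 3.147.
Since α = 1 + [I]/Ki, [I]/Ki = 3.147 − 1 = 2.147 and Ki = 0.175/2.147 = 0.0815 mM.

0.0815 mM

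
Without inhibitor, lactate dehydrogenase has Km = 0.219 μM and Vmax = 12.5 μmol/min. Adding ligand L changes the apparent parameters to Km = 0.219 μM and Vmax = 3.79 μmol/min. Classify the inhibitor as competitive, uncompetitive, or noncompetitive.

Vmax decreases (12.5 → 3.79 μmol/min) while Km is unchanged — pure noncompetitive inhibition.

noncompetitive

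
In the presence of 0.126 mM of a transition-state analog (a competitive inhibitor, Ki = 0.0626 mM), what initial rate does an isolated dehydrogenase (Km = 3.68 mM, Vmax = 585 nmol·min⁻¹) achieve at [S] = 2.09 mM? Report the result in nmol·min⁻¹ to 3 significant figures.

α = 1 + [I]/Ki = 1 + 0.126/0.0626 = 3.013.
For a competitive inhibitor, Vmax is unchanged and the apparent Km becomes α·Km: Km,app = 11.1 mM, Vmax,app = 585 nmol·min⁻¹.
v = Vmax,app·[S]/(Km,app + [S]) = 585 × 2.09/(11.1 + 2.09) = 92.8 nmol·min⁻¹.

92.8 nmol·min⁻¹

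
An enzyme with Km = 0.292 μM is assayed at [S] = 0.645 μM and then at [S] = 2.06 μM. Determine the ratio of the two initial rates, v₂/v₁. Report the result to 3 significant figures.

Since Vmax cancels, v₂/v₁ = [S]₂(Km+[S]₁) / [S]₁(Km+[S]₂).
= 2.06×(0.292+0.645) / (0.645×(0.292+2.06)) = 1.930/1.517 = 1.27.

1.27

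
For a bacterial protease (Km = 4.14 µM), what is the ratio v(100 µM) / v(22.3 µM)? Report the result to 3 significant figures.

1.14

Since Vmax cancels, v₂/v₁ = [S]₂(Km+[S]₁) / [S]₁(Km+[S]₂).
= 100×(4.14+22.3) / (22.3×(4.14+100)) = 2644/2322 = 1.14.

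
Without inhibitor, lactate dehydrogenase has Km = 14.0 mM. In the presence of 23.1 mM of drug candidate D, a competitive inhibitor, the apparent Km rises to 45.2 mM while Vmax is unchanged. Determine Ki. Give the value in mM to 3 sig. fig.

10.4 mM

Competitive: Km,app = α·Km with α = 1 + [I]/Ki.
α = Km,app/Km = 45.2/14.0 = 3.229.
Since α = 1 + [I]/Ki, [I]/Ki = 3.229 − 1 = 2.229 and Ki = 23.1/2.229 = 10.4 mM.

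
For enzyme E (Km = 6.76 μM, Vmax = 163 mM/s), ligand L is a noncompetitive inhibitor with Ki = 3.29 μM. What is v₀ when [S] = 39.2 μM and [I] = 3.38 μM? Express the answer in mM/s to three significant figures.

With α = 1 + [I]/Ki = 1 + 3.38/3.29 = 2.027, the noncompetitive rate law is v = (Vmax/α)·[S] / (Km + [S]).
v = (163/2.027)×39.2 / (6.76 + 39.2) = 3152/45.96 = 68.6 mM/s.

68.6 mM/s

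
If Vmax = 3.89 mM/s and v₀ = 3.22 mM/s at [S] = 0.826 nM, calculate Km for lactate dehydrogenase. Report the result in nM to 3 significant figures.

0.172 nM

v/Vmax = 3.22/3.89 = 0.8278 = [S]/(Km+[S]).
So Km + [S] = [S]/0.8278 = 0.9979 nM, giving Km = 0.9979 − 0.826 = 0.172 nM.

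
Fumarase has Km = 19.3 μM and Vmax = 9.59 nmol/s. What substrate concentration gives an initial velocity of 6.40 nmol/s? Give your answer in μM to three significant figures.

The required fractional saturation is v/Vmax = 6.40/9.59 = 0.6674.
Then [S]/(Km+[S]) = 0.6674 ⇒ [S] = 19.3 × 0.6674/(1 − 0.6674) = 38.7 μM.

38.7 μM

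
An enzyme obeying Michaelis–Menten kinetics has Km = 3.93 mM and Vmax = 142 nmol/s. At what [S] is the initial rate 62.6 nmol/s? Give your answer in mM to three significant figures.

Rearranging v = Vmax[S]/(Km+[S]) gives [S] = Km·v/(Vmax − v).
[S] = 3.93 × 62.6 / (142 − 62.6) = 246.0/79.40 = 3.10 mM.

3.10 mM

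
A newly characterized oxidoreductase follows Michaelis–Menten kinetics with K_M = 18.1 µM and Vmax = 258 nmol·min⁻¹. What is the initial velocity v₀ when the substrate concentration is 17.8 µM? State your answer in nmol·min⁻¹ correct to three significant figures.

128 nmol·min⁻¹

[S]/(Km+[S]) = 17.8/35.90 = 0.4958, the fractional saturation.
v = 0.4958 × Vmax = 0.4958 × 258 = 128 nmol·min⁻¹.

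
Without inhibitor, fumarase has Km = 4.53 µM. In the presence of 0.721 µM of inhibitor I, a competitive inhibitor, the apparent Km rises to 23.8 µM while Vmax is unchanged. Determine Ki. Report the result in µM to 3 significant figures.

Competitive: Km,app = α·Km with α = 1 + [I]/Ki.
α = Km,app/Km = 23.8/4.53 = 5.254.
Since α = 1 + [I]/Ki, [I]/Ki = 5.254 − 1 = 4.254 and Ki = 0.721/4.254 = 0.169 µM.

0.169 µM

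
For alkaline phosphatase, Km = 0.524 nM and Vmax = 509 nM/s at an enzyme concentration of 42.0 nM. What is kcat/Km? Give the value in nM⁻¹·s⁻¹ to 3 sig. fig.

kcat = Vmax/[E]total = 509/42.0 = 12.1 s⁻¹.
kcat/Km = 12.1/0.524 = 23.1 nM⁻¹·s⁻¹.

23.1 nM⁻¹·s⁻¹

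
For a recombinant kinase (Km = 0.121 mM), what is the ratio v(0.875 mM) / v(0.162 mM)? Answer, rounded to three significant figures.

The fractional saturations are [S]/(Km+[S]) = 0.162/0.2830 = 0.5724 and 0.875/0.9960 = 0.8785.
v₂/v₁ is just their ratio: 0.8785/0.5724 = 1.53.

1.53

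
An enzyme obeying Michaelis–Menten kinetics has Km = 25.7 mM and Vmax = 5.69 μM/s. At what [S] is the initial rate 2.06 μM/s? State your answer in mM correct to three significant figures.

14.6 mM

Rearranging v = Vmax[S]/(Km+[S]) gives [S] = Km·v/(Vmax − v).
[S] = 25.7 × 2.06 / (5.69 − 2.06) = 52.94/3.630 = 14.6 mM.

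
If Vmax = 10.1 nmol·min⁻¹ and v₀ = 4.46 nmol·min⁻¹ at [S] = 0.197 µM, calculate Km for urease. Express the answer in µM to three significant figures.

From v = Vmax[S]/(Km+[S]), Km = [S](Vmax − v)/v.
Km = 0.197 × (10.1 − 4.46) / 4.46 = 1.111/4.46 = 0.249 µM.

0.249 µM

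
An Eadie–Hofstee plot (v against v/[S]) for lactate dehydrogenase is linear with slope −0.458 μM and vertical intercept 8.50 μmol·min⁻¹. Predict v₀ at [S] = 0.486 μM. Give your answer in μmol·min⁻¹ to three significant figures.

In the Eadie–Hofstee form v = Vmax − Km·(v/[S]), the slope is −Km and the intercept is Vmax, so Km = 0.458 μM and Vmax = 8.50 μmol·min⁻¹.
v = 8.50 × 0.486/(0.458 + 0.486) = 4.38 μmol·min⁻¹.

4.38 μmol·min⁻¹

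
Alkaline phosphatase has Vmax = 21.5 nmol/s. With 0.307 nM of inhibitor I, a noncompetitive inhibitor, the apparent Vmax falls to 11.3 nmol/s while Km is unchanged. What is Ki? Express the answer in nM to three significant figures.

0.340 nM

Noncompetitive: Vmax,app = Vmax/α with α = 1 + [I]/Ki.
α = Vmax/Vmax,app = 21.5/11.3 = 1.903.
Since α = 1 + [I]/Ki, [I]/Ki = 1.903 − 1 = 0.9027 and Ki = 0.307/0.9027 = 0.340 nM.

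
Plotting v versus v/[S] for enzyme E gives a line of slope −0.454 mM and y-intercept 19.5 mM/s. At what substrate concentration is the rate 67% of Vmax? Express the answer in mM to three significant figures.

The Eadie–Hofstee slope gives Km = 0.454 mM (slope = −Km).
v/Vmax = [S]/(Km+[S]) = 0.67 ⇒ [S] = Km·0.67/(1−0.67) = 0.454 × 2.030 = 0.922 mM.

0.922 mM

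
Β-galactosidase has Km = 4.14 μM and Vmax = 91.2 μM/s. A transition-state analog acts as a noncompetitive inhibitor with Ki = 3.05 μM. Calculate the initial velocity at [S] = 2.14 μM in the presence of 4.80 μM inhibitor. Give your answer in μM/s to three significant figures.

12.1 μM/s

α = 1 + [I]/Ki = 1 + 4.80/3.05 = 2.574.
For a noncompetitive inhibitor, Vmax is reduced to Vmax/α while Km is unchanged: Km,app = 4.14 μM, Vmax,app = 35.4 μM/s.
v = Vmax,app·[S]/(Km,app + [S]) = 35.4 × 2.14/(4.14 + 2.14) = 12.1 μM/s.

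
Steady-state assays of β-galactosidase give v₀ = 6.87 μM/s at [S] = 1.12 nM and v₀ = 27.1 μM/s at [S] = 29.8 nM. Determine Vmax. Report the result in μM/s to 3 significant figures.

From v = Vmax[S]/(Km+[S]), each point gives Vmax = v(Km+[S])/[S].
Equating: 6.87(Km+1.12)/1.12 = 27.1(Km+29.8)/29.8.
6.134·Km + 6.87 = 0.9094·Km + 27.1, so (6.134 − 0.9094)·Km = 27.1 − 6.87.
Km = 20.23/5.225 = 3.87 nM; then Vmax = 6.87(3.87+1.12)/1.12 = 30.6 μM/s.

30.6 μM/s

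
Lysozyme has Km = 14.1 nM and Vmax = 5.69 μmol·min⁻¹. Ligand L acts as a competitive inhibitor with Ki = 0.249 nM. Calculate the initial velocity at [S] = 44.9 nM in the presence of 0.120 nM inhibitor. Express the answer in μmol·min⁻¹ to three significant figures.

3.88 μmol·min⁻¹

With α = 1 + [I]/Ki = 1 + 0.120/0.249 = 1.482, the competitive rate law is v = Vmax[S] / (αKm + [S]).
v = 5.69×44.9 / (1.482×14.1 + 44.9) = 255.5/65.80 = 3.88 μmol·min⁻¹.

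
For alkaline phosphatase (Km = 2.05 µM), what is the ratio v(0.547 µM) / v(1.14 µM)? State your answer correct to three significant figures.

Since Vmax cancels, v₂/v₁ = [S]₂(Km+[S]₁) / [S]₁(Km+[S]₂).
= 0.547×(2.05+1.14) / (1.14×(2.05+0.547)) = 1.745/2.961 = 0.589.

0.589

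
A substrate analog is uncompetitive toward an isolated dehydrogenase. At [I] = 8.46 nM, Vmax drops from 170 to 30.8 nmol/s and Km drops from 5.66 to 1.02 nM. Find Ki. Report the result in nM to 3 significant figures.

1.87 nM

Uncompetitive: Vmax,app = Vmax/α (and Km,app = Km/α) with α = 1 + [I]/Ki.
α = Vmax/Vmax,app = 170/30.8 = 5.519.
Since α = 1 + [I]/Ki, [I]/Ki = 5.519 − 1 = 4.519 and Ki = 8.46/4.519 = 1.87 nM.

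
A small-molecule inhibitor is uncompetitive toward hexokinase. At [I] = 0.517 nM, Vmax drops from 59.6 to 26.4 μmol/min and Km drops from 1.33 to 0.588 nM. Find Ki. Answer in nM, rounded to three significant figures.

0.411 nM

Uncompetitive: Vmax,app = Vmax/α (and Km,app = Km/α) with α = 1 + [I]/Ki.
α = Vmax/Vmax,app = 59.6/26.4 = 2.258.
Since α = 1 + [I]/Ki, [I]/Ki = 2.258 − 1 = 1.258 and Ki = 0.517/1.258 = 0.411 nM.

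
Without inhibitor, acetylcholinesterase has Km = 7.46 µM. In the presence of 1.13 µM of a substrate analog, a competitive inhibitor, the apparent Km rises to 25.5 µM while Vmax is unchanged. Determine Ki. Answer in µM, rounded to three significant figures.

Competitive: Km,app = α·Km with α = 1 + [I]/Ki.
α = Km,app/Km = 25.5/7.46 = 3.418.
Since α = 1 + [I]/Ki, [I]/Ki = 3.418 − 1 = 2.418 and Ki = 1.13/2.418 = 0.467 µM.

0.467 µM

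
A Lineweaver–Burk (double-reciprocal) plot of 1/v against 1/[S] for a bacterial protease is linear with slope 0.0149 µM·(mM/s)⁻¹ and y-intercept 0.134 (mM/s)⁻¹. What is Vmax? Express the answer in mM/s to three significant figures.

The y-intercept of a Lineweaver–Burk plot equals 1/Vmax, so Vmax = 1/0.134 = 7.46 mM/s.

7.46 mM/s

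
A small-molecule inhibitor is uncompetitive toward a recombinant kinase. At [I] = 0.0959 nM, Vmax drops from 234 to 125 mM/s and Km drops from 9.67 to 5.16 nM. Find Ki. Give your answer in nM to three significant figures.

0.110 nM

Uncompetitive: Vmax,app = Vmax/α (and Km,app = Km/α) with α = 1 + [I]/Ki.
α = Vmax/Vmax,app = 234/125 = 1.872.
Ki = [I]/(α − 1) = 0.0959/0.8720 = 0.110 nM.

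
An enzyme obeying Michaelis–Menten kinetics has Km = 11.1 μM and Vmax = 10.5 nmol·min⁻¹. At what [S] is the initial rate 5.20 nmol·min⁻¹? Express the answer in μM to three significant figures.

The required fractional saturation is v/Vmax = 5.20/10.5 = 0.4952.
Then [S]/(Km+[S]) = 0.4952 ⇒ [S] = 11.1 × 0.4952/(1 − 0.4952) = 10.9 μM.

10.9 μM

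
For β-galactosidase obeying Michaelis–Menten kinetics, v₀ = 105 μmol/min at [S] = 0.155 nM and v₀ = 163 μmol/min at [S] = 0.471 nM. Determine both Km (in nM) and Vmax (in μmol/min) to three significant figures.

From v = Vmax[S]/(Km+[S]), each point gives Vmax = v(Km+[S])/[S].
Equating: 105(Km+0.155)/0.155 = 163(Km+0.471)/0.471.
677.4·Km + 105 = 346.1·Km + 163, so (677.4 − 346.1)·Km = 163 − 105.
Km = 58.00/331.3 = 0.175 nM; then Vmax = 105(0.175+0.155)/0.155 = 224 μmol/min.

Km = 0.175 nM; Vmax = 224 μmol/min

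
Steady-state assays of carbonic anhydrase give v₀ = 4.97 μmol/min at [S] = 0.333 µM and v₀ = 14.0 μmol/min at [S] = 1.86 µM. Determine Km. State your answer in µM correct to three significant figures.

In reciprocal form, 1/v = (Km/Vmax)·(1/[S]) + 1/Vmax. The two points give (1/[S], 1/v) = (3.003, 0.2012) and (0.5376, 0.07143).
Slope = (0.2012 − 0.07143)/(3.003 − 0.5376) = 0.05264; intercept = 0.2012 − 0.05264×3.003 = 0.04313.
Vmax = 1/intercept = 23.2 μmol/min; Km = slope × Vmax = 0.05264 × 23.2 = 1.22 µM.

1.22 µM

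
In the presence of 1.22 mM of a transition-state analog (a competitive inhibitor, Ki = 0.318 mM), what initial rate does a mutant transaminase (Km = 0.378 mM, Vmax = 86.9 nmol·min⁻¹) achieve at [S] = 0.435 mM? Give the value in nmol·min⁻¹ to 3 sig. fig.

α = 1 + [I]/Ki = 1 + 1.22/0.318 = 4.836.
For a competitive inhibitor, Vmax is unchanged and the apparent Km becomes α·Km: Km,app = 1.83 mM, Vmax,app = 86.9 nmol·min⁻¹.
v = Vmax,app·[S]/(Km,app + [S]) = 86.9 × 0.435/(1.83 + 0.435) = 16.7 nmol·min⁻¹.

16.7 nmol·min⁻¹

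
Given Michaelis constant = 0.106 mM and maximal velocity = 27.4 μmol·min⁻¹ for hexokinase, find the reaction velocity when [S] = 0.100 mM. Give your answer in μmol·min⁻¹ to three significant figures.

[S]/(Km+[S]) = 0.100/0.2060 = 0.4854, the fractional saturation.
v = 0.4854 × Vmax = 0.4854 × 27.4 = 13.3 μmol·min⁻¹.

13.3 μmol·min⁻¹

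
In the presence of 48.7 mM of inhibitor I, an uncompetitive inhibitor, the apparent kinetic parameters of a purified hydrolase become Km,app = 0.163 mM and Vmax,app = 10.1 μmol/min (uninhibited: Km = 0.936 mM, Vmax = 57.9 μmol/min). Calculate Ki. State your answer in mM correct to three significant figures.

10.3 mM

Uncompetitive: Vmax,app = Vmax/α (and Km,app = Km/α) with α = 1 + [I]/Ki.
α = Vmax/Vmax,app = 57.9/10.1 = 5.733.
Ki = [I]/(α − 1) = 48.7/4.733 = 10.3 mM.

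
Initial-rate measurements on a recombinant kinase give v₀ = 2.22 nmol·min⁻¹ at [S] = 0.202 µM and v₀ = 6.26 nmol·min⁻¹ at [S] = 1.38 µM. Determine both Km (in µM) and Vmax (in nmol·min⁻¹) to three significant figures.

From v = Vmax[S]/(Km+[S]), each point gives Vmax = v(Km+[S])/[S].
Equating: 2.22(Km+0.202)/0.202 = 6.26(Km+1.38)/1.38.
10.99·Km + 2.22 = 4.536·Km + 6.26, so (10.99 − 4.536)·Km = 6.26 − 2.22.
Km = 4.040/6.454 = 0.626 µM; then Vmax = 2.22(0.626+0.202)/0.202 = 9.10 nmol·min⁻¹.

Km = 0.626 µM; Vmax = 9.10 nmol·min⁻¹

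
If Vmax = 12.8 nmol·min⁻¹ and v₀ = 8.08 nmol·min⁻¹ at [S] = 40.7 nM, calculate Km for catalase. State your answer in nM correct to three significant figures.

23.8 nM

From v = Vmax[S]/(Km+[S]), Km = [S](Vmax − v)/v.
Km = 40.7 × (12.8 − 8.08) / 8.08 = 192.1/8.08 = 23.8 nM.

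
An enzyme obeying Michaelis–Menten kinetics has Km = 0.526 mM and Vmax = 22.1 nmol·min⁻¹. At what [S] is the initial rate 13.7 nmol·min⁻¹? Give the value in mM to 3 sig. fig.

The required fractional saturation is v/Vmax = 13.7/22.1 = 0.6199.
Then [S]/(Km+[S]) = 0.6199 ⇒ [S] = 0.526 × 0.6199/(1 − 0.6199) = 0.858 mM.

0.858 mM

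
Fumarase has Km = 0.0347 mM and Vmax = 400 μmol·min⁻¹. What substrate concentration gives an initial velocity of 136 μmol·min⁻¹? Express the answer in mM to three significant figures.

0.0179 mM

Rearranging v = Vmax[S]/(Km+[S]) gives [S] = Km·v/(Vmax − v).
[S] = 0.0347 × 136 / (400 − 136) = 4.719/264.0 = 0.0179 mM.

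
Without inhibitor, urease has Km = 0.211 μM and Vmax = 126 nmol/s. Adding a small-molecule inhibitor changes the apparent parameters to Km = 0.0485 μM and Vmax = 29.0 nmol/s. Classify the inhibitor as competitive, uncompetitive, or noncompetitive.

uncompetitive

Both Km and Vmax decrease by the same factor (~4.35-fold) — characteristic of uncompetitive inhibition.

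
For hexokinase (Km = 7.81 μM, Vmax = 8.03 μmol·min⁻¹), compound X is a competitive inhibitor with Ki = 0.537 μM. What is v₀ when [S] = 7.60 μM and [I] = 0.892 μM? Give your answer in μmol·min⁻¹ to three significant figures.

With α = 1 + [I]/Ki = 1 + 0.892/0.537 = 2.661, the competitive rate law is v = Vmax[S] / (αKm + [S]).
v = 8.03×7.60 / (2.661×7.81 + 7.60) = 61.03/28.38 = 2.15 μmol·min⁻¹.

2.15 μmol·min⁻¹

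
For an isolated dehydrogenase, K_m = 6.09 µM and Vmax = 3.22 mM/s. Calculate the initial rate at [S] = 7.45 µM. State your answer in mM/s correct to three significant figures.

v = Vmax·[S]/(Km + [S]) = 3.22 × 7.45 / (6.09 + 7.45)
  = 23.99 / 13.54 = 1.77 mM/s.

1.77 mM/s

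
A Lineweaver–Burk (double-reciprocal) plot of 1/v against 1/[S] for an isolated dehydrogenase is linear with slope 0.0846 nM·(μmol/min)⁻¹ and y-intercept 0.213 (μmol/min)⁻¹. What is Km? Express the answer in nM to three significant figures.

0.397 nM

y-intercept = 1/Vmax ⇒ Vmax = 4.69 μmol/min; slope = Km/Vmax ⇒ Km = slope × Vmax.
Km = 0.0846 × 4.69 = 0.397 nM.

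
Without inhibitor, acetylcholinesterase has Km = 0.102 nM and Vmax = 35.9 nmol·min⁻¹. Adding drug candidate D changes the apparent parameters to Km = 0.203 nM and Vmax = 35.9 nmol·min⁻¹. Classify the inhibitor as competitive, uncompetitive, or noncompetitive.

competitive

Km increases (0.102 → 0.203 nM) while Vmax is unchanged — the hallmark of competitive inhibition.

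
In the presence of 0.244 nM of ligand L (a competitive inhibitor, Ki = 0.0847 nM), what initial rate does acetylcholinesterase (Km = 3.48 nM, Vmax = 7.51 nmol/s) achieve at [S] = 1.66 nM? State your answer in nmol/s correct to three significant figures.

0.822 nmol/s

α = 1 + [I]/Ki = 1 + 0.244/0.0847 = 3.881.
For a competitive inhibitor, Vmax is unchanged and the apparent Km becomes α·Km: Km,app = 13.5 nM, Vmax,app = 7.51 nmol/s.
v = Vmax,app·[S]/(Km,app + [S]) = 7.51 × 1.66/(13.5 + 1.66) = 0.822 nmol/s.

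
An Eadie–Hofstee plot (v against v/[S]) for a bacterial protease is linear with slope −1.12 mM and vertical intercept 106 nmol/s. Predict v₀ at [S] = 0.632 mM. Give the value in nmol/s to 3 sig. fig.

38.2 nmol/s

In the Eadie–Hofstee form v = Vmax − Km·(v/[S]), the slope is −Km and the intercept is Vmax, so Km = 1.12 mM and Vmax = 106 nmol/s.
v = 106 × 0.632/(1.12 + 0.632) = 38.2 nmol/s.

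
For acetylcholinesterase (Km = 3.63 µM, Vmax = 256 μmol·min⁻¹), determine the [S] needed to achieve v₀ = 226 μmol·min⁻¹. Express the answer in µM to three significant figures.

The required fractional saturation is v/Vmax = 226/256 = 0.8828.
Then [S]/(Km+[S]) = 0.8828 ⇒ [S] = 3.63 × 0.8828/(1 − 0.8828) = 27.3 µM.

27.3 µM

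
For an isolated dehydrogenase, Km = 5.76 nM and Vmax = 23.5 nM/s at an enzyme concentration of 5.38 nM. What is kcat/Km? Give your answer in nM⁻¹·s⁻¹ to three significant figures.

kcat = Vmax/[E]total = 23.5/5.38 = 4.37 s⁻¹.
kcat/Km = 4.37/5.76 = 0.758 nM⁻¹·s⁻¹.

0.758 nM⁻¹·s⁻¹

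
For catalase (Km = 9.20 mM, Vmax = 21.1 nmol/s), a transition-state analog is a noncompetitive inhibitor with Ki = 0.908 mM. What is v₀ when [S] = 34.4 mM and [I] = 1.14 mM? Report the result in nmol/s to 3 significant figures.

α = 1 + [I]/Ki = 1 + 1.14/0.908 = 2.256.
For a noncompetitive inhibitor, Vmax is reduced to Vmax/α while Km is unchanged: Km,app = 9.20 mM, Vmax,app = 9.35 nmol/s.
v = Vmax,app·[S]/(Km,app + [S]) = 9.35 × 34.4/(9.20 + 34.4) = 7.38 nmol/s.

7.38 nmol/s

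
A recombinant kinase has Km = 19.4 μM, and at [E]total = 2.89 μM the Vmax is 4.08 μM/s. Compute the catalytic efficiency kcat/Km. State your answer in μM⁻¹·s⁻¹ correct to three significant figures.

0.0728 μM⁻¹·s⁻¹

kcat = Vmax/[E]total = 4.08/2.89 = 1.41 s⁻¹.
kcat/Km = 1.41/19.4 = 0.0728 μM⁻¹·s⁻¹.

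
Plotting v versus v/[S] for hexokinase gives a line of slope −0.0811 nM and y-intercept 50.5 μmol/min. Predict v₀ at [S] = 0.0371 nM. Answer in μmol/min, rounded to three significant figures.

15.9 μmol/min

In the Eadie–Hofstee form v = Vmax − Km·(v/[S]), the slope is −Km and the intercept is Vmax, so Km = 0.0811 nM and Vmax = 50.5 μmol/min.
v = 50.5 × 0.0371/(0.0811 + 0.0371) = 15.9 μmol/min.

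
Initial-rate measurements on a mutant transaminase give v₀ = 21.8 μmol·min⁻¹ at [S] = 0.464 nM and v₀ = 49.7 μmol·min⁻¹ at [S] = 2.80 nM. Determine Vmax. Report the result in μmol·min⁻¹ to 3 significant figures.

In reciprocal form, 1/v = (Km/Vmax)·(1/[S]) + 1/Vmax. The two points give (1/[S], 1/v) = (2.155, 0.04587) and (0.3571, 0.02012).
Slope = (0.04587 − 0.02012)/(2.155 − 0.3571) = 0.01432; intercept = 0.04587 − 0.01432×2.155 = 0.01501.
Vmax = 1/intercept = 66.6 μmol·min⁻¹; Km = slope × Vmax = 0.01432 × 66.6 = 0.954 nM.

66.6 μmol·min⁻¹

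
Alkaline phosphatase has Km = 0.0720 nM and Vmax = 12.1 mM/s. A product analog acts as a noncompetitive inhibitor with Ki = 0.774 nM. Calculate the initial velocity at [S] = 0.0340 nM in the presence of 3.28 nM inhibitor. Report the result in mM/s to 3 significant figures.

With α = 1 + [I]/Ki = 1 + 3.28/0.774 = 5.238, the noncompetitive rate law is v = (Vmax/α)·[S] / (Km + [S]).
v = (12.1/5.238)×0.0340 / (0.0720 + 0.0340) = 0.07855/0.1060 = 0.741 mM/s.

0.741 mM/s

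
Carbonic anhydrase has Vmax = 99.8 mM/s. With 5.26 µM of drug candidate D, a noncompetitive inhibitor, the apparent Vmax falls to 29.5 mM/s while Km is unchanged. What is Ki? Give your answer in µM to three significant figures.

2.21 µM

Noncompetitive: Vmax,app = Vmax/α with α = 1 + [I]/Ki.
α = Vmax/Vmax,app = 99.8/29.5 = 3.383.
Ki = [I]/(α − 1) = 5.26/2.383 = 2.21 µM.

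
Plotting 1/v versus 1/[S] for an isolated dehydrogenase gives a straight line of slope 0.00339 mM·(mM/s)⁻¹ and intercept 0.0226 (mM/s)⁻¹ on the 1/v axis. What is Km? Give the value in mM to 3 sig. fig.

0.150 mM

y-intercept = 1/Vmax ⇒ Vmax = 44.2 mM/s; slope = Km/Vmax ⇒ Km = slope × Vmax.
Km = 0.00339 × 44.2 = 0.150 mM.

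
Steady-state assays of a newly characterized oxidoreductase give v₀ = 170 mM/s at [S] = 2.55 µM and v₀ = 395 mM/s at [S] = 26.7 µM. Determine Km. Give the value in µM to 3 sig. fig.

4.34 µM

From v = Vmax[S]/(Km+[S]), each point gives Vmax = v(Km+[S])/[S].
Equating: 170(Km+2.55)/2.55 = 395(Km+26.7)/26.7.
66.67·Km + 170 = 14.79·Km + 395, so (66.67 − 14.79)·Km = 395 − 170.
Km = 225.0/51.87 = 4.34 µM; then Vmax = 170(4.34+2.55)/2.55 = 459 mM/s.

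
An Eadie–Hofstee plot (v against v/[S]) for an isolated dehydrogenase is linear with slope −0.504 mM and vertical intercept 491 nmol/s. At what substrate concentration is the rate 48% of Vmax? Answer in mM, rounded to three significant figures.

The Eadie–Hofstee slope gives Km = 0.504 mM (slope = −Km).
v/Vmax = [S]/(Km+[S]) = 0.48 ⇒ [S] = Km·0.48/(1−0.48) = 0.504 × 0.9231 = 0.465 mM.

0.465 mM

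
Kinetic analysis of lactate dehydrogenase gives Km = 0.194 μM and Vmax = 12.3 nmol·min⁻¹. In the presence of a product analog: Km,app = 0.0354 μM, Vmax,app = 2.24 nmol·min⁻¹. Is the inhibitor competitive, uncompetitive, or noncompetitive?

Both Km and Vmax decrease by the same factor (~5.48-fold) — characteristic of uncompetitive inhibition.

uncompetitive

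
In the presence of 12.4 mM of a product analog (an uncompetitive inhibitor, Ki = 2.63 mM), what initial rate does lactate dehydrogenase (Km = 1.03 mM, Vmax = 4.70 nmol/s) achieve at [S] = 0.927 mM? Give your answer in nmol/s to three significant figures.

0.689 nmol/s

α = 1 + [I]/Ki = 1 + 12.4/2.63 = 5.715.
For an uncompetitive inhibitor, both parameters are divided by α, giving Vmax/α and Km/α: Km,app = 0.180 mM, Vmax,app = 0.822 nmol/s.
v = Vmax,app·[S]/(Km,app + [S]) = 0.822 × 0.927/(0.180 + 0.927) = 0.689 nmol/s.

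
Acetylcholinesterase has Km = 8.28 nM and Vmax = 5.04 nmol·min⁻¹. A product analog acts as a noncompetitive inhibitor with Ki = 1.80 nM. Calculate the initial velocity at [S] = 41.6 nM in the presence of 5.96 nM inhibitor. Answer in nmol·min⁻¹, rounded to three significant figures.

α = 1 + [I]/Ki = 1 + 5.96/1.80 = 4.311.
For a noncompetitive inhibitor, Vmax is reduced to Vmax/α while Km is unchanged: Km,app = 8.28 nM, Vmax,app = 1.17 nmol·min⁻¹.
v = Vmax,app·[S]/(Km,app + [S]) = 1.17 × 41.6/(8.28 + 41.6) = 0.975 nmol·min⁻¹.

0.975 nmol·min⁻¹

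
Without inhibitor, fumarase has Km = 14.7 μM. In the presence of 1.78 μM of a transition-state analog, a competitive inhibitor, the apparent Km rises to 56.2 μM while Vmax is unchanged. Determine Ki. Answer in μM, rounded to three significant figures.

0.631 μM

Competitive: Km,app = α·Km with α = 1 + [I]/Ki.
α = Km,app/Km = 56.2/14.7 = 3.823.
Since α = 1 + [I]/Ki, [I]/Ki = 3.823 − 1 = 2.823 and Ki = 1.78/2.823 = 0.631 μM.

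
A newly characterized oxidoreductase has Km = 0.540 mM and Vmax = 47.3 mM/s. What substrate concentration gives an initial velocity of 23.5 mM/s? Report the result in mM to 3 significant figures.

Rearranging v = Vmax[S]/(Km+[S]) gives [S] = Km·v/(Vmax − v).
[S] = 0.540 × 23.5 / (47.3 − 23.5) = 12.69/23.80 = 0.533 mM.

0.533 mM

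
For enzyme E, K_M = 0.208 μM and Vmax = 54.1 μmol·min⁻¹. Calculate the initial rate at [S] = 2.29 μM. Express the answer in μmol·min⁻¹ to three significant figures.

v = Vmax·[S]/(Km + [S]) = 54.1 × 2.29 / (0.208 + 2.29)
  = 123.9 / 2.498 = 49.6 μmol·min⁻¹.

49.6 μmol·min⁻¹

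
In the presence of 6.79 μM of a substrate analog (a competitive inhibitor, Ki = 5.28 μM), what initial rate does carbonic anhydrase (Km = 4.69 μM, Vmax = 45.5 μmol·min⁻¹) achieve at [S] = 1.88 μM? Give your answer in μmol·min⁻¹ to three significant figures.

With α = 1 + [I]/Ki = 1 + 6.79/5.28 = 2.286, the competitive rate law is v = Vmax[S] / (αKm + [S]).
v = 45.5×1.88 / (2.286×4.69 + 1.88) = 85.54/12.60 = 6.79 μmol·min⁻¹.

6.79 μmol·min⁻¹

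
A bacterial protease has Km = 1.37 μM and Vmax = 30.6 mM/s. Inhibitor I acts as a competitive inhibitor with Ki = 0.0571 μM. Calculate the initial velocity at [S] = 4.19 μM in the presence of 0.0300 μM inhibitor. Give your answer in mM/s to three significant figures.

α = 1 + [I]/Ki = 1 + 0.0300/0.0571 = 1.525.
For a competitive inhibitor, Vmax is unchanged and the apparent Km becomes α·Km: Km,app = 2.09 μM, Vmax,app = 30.6 mM/s.
v = Vmax,app·[S]/(Km,app + [S]) = 30.6 × 4.19/(2.09 + 4.19) = 20.4 mM/s.

20.4 mM/s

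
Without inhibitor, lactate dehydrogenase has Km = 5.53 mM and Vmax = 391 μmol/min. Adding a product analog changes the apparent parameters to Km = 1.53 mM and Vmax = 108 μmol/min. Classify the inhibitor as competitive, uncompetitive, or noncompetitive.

uncompetitive

Both Km and Vmax decrease by the same factor (~3.61-fold) — characteristic of uncompetitive inhibition.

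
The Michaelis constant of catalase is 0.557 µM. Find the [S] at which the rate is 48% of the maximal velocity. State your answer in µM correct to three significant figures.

v/Vmax = [S]/(Km+[S]) = 0.48, so [S] = Km·0.48/(1 − 0.48) = 0.557 × 0.9231.
[S] = 0.514 µM.

0.514 µM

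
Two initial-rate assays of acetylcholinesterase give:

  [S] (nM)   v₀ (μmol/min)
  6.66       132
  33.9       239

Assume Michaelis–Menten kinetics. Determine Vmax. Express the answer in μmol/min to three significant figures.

298 μmol/min

In reciprocal form, 1/v = (Km/Vmax)·(1/[S]) + 1/Vmax. The two points give (1/[S], 1/v) = (0.1502, 0.007576) and (0.02950, 0.004184).
Slope = (0.007576 − 0.004184)/(0.1502 − 0.02950) = 0.02811; intercept = 0.007576 − 0.02811×0.1502 = 0.003355.
Vmax = 1/intercept = 298 μmol/min; Km = slope × Vmax = 0.02811 × 298 = 8.38 nM.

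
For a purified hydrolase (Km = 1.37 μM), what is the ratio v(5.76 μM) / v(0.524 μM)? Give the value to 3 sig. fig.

2.92

Since Vmax cancels, v₂/v₁ = [S]₂(Km+[S]₁) / [S]₁(Km+[S]₂).
= 5.76×(1.37+0.524) / (0.524×(1.37+5.76)) = 10.91/3.736 = 2.92.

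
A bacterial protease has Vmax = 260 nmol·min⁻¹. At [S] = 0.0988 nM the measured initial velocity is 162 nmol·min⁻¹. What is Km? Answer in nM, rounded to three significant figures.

From v = Vmax[S]/(Km+[S]), Km = [S](Vmax − v)/v.
Km = 0.0988 × (260 − 162) / 162 = 9.682/162 = 0.0598 nM.

0.0598 nM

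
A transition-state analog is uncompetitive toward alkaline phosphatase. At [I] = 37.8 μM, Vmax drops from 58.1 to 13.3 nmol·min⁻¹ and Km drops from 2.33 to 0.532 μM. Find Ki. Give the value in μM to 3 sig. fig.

11.2 μM

Uncompetitive: Vmax,app = Vmax/α (and Km,app = Km/α) with α = 1 + [I]/Ki.
α = Vmax/Vmax,app = 58.1/13.3 = 4.368.
Ki = [I]/(α − 1) = 37.8/3.368 = 11.2 μM.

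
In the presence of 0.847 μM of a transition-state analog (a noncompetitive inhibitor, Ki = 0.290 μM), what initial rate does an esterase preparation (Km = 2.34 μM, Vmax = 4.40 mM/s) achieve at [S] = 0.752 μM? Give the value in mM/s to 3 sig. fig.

With α = 1 + [I]/Ki = 1 + 0.847/0.290 = 3.921, the noncompetitive rate law is v = (Vmax/α)·[S] / (Km + [S]).
v = (4.40/3.921)×0.752 / (2.34 + 0.752) = 0.8439/3.092 = 0.273 mM/s.

0.273 mM/s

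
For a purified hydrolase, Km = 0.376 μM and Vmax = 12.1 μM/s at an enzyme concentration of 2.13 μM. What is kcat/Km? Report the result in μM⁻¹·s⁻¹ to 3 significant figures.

kcat = Vmax/[E]total = 12.1/2.13 = 5.68 s⁻¹.
kcat/Km = 5.68/0.376 = 15.1 μM⁻¹·s⁻¹.

15.1 μM⁻¹·s⁻¹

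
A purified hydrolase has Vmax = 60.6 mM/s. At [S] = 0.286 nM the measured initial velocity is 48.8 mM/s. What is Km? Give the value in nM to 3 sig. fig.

From v = Vmax[S]/(Km+[S]), Km = [S](Vmax − v)/v.
Km = 0.286 × (60.6 − 48.8) / 48.8 = 3.375/48.8 = 0.0692 nM.

0.0692 nM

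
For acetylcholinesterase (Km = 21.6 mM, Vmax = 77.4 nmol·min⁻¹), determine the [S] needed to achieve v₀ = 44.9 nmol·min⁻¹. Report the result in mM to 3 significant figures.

29.8 mM

Rearranging v = Vmax[S]/(Km+[S]) gives [S] = Km·v/(Vmax − v).
[S] = 21.6 × 44.9 / (77.4 − 44.9) = 969.8/32.50 = 29.8 mM.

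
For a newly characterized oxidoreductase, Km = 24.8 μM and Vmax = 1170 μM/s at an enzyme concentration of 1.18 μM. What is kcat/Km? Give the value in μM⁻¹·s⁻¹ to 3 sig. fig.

40.0 μM⁻¹·s⁻¹

kcat = Vmax/[E]total = 1170/1.18 = 992 s⁻¹.
kcat/Km = 992/24.8 = 40.0 μM⁻¹·s⁻¹.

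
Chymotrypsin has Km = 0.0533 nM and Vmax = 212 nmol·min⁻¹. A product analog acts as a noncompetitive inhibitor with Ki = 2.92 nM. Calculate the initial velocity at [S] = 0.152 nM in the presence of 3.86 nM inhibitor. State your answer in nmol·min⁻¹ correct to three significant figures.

67.6 nmol·min⁻¹

With α = 1 + [I]/Ki = 1 + 3.86/2.92 = 2.322, the noncompetitive rate law is v = (Vmax/α)·[S] / (Km + [S]).
v = (212/2.322)×0.152 / (0.0533 + 0.152) = 13.88/0.2053 = 67.6 nmol·min⁻¹.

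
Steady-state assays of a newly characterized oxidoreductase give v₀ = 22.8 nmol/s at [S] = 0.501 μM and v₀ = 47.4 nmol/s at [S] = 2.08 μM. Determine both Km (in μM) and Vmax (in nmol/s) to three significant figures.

From v = Vmax[S]/(Km+[S]), each point gives Vmax = v(Km+[S])/[S].
Equating: 22.8(Km+0.501)/0.501 = 47.4(Km+2.08)/2.08.
45.51·Km + 22.8 = 22.79·Km + 47.4, so (45.51 − 22.79)·Km = 47.4 − 22.8.
Km = 24.60/22.72 = 1.08 μM; then Vmax = 22.8(1.08+0.501)/0.501 = 72.1 nmol/s.

Km = 1.08 μM; Vmax = 72.1 nmol/s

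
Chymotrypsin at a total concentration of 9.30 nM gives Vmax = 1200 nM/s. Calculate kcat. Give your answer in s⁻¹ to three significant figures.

kcat = Vmax/[E]total = 1200 nM/s / 9.30 nM = 129 s⁻¹.

129 s⁻¹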